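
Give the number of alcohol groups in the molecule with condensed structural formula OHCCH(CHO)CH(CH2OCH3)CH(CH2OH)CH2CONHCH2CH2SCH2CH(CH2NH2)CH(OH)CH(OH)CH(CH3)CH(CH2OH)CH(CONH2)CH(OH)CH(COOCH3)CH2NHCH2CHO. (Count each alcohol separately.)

5

Reading the structure from left to right:
  OHC: terminal –CHO: carbonyl C bonded to H and C → aldehyde.
  CH(CHO): pendant –CHO: carbonyl C bonded to C and H → aldehyde.
  CH(CH2OCH3): pendant –CH2OCH3: C–O–C linkage → ether.
  CH(CH2OH): pendant –CH2OH on an sp³ backbone C → alcohol.
  CH2CONHCH2: –C(=O)–N– linkage → amide (the N is not an amine).
  CH2SCH2: C–S–C linkage → sulfide (thioether).
  CH(CH2NH2): pendant –CH2NH2: N on sp³ C, no adjacent C=O → amine.
  CH(OH): –OH on an sp³ carbon → alcohol (secondary).
  CH(OH): –OH on an sp³ carbon → alcohol (secondary).
  CH(CH2OH): pendant –CH2OH on an sp³ backbone C → alcohol.
  CH(CONH2): pendant –CONH2: carbonyl C bonded to C and N → amide.
  CH(OH): –OH on an sp³ carbon → alcohol (secondary).
  CH(COOCH3): pendant –COOCH3: carbonyl C bonded to C and –OCH3 → ester.
  CH2NHCH2: C–N–C with sp³ carbons and no adjacent C=O → amine (secondary).
  CHO: terminal –CHO: carbonyl C bonded to H and C → aldehyde.
Alcohol appears at: CH(CH2OH), CH(OH), CH(OH), CH(CH2OH), CH(OH) → 5.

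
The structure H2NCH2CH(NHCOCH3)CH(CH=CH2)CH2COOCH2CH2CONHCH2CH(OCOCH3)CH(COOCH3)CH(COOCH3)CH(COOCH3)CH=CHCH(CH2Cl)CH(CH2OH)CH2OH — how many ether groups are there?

Working along the chain:
  H2NCH2: –NH2 on an sp³ carbon with no adjacent C=O → amine.
  CH(NHCOCH3): pendant –NHC(=O)CH3: N bonded to a carbonyl → amide (not amine).
  CH(CH=CH2): pendant –CH=CH2: C=C double bond → alkene.
  CH2COOCH2: –C(=O)–O–C with C on the carbonyl side → ester.
  CH2CONHCH2: –C(=O)–N– linkage → amide (the N is not an amine).
  CH(OCOCH3): pendant –OC(=O)CH3: an acyloxy group → ester.
  CH(COOCH3): pendant –COOCH3: carbonyl C bonded to C and –OCH3 → ester.
  CH(COOCH3): pendant –COOCH3: carbonyl C bonded to C and –OCH3 → ester.
  CH(COOCH3): pendant –COOCH3: carbonyl C bonded to C and –OCH3 → ester.
  CH=CH: C=C double bond → alkene.
  CH(CH2Cl): pendant –CH2X: halogen on sp³ carbon → alkyl halide.
  CH(CH2OH): pendant –CH2OH on an sp³ backbone C → alcohol.
  CH2OH: –OH on an sp³ carbon → alcohol.
No segment is a ether: CH2COOCH2 is ester, not ether; CH(OCOCH3) is ester, not ether; CH(COOCH3) is ester, not ether. → 0.

0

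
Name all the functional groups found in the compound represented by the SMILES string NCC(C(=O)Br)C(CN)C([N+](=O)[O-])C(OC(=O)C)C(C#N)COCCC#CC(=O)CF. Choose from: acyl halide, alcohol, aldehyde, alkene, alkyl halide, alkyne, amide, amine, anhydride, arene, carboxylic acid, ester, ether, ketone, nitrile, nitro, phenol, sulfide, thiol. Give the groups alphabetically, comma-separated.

acyl halide, alkyl halide, alkyne, amine, ester, ether, ketone, nitrile, nitro

–NH2 on an sp³ carbon with no adjacent C=O → amine.
pendant –C(=O)X: carbonyl C bonded to C and halogen → acyl halide.
pendant –CH2NH2: N on sp³ C, no adjacent C=O → amine.
–NO2 on an sp³ carbon → nitro (the N=O is not a carbonyl).
pendant –OC(=O)CH3: an acyloxy group → ester.
pendant –C≡N: nitrile.
C–O–C with sp³ carbons on both sides and no adjacent C=O → ether.
C≡C triple bond → alkyne.
–C(=O)– with carbon on both sides → ketone.
halogen on an sp³ carbon → alkyl halide.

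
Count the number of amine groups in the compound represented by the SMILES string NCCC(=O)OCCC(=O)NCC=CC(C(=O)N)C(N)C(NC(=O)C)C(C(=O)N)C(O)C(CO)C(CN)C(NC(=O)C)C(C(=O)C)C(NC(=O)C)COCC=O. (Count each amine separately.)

Taking each segment in turn:
  H2NCH2: –NH2 on an sp³ carbon with no adjacent C=O → amine.
  CH2COOCH2: –C(=O)–O–C with C on the carbonyl side → ester.
  CH2CONHCH2: –C(=O)–N– linkage → amide (the N is not an amine).
  CH=CH: C=C double bond → alkene.
  CH(CONH2): pendant –CONH2: carbonyl C bonded to C and N → amide.
  CH(NH2): –NH2 on an sp³ carbon with no adjacent C=O → amine.
  CH(NHCOCH3): pendant –NHC(=O)CH3: N bonded to a carbonyl → amide (not amine).
  CH(CONH2): pendant –CONH2: carbonyl C bonded to C and N → amide.
  CH(OH): –OH on an sp³ carbon → alcohol (secondary).
  CH(CH2OH): pendant –CH2OH on an sp³ backbone C → alcohol.
  CH(CH2NH2): pendant –CH2NH2: N on sp³ C, no adjacent C=O → amine.
  CH(NHCOCH3): pendant –NHC(=O)CH3: N bonded to a carbonyl → amide (not amine).
  CH(COCH3): pendant –COCH3: carbonyl C bonded to two carbons → ketone.
  CH(NHCOCH3): pendant –NHC(=O)CH3: N bonded to a carbonyl → amide (not amine).
  CH2OCH2: C–O–C with sp³ carbons on both sides and no adjacent C=O → ether.
  CHO: terminal –CHO: carbonyl C bonded to H and C → aldehyde.
Amine appears at: H2NCH2, CH(NH2), CH(CH2NH2) → 3.

3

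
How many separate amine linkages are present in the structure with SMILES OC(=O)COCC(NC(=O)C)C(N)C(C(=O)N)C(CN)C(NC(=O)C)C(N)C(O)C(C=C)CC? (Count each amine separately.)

3

Taking each segment in turn:
  HOOC: –COOH: carbonyl C bonded to –OH and C → carboxylic acid (the –OH is not a separate alcohol).
  CH2OCH2: C–O–C with sp³ carbons on both sides and no adjacent C=O → ether.
  CH(NHCOCH3): pendant –NHC(=O)CH3: N bonded to a carbonyl → amide (not amine).
  CH(NH2): –NH2 on an sp³ carbon with no adjacent C=O → amine.
  CH(CONH2): pendant –CONH2: carbonyl C bonded to C and N → amide.
  CH(CH2NH2): pendant –CH2NH2: N on sp³ C, no adjacent C=O → amine.
  CH(NHCOCH3): pendant –NHC(=O)CH3: N bonded to a carbonyl → amide (not amine).
  CH(NH2): –NH2 on an sp³ carbon with no adjacent C=O → amine.
  CH(OH): –OH on an sp³ carbon → alcohol (secondary).
  CH(CH=CH2): pendant –CH=CH2: C=C double bond → alkene.
Amine appears at: CH(NH2), CH(CH2NH2), CH(NH2) → 3.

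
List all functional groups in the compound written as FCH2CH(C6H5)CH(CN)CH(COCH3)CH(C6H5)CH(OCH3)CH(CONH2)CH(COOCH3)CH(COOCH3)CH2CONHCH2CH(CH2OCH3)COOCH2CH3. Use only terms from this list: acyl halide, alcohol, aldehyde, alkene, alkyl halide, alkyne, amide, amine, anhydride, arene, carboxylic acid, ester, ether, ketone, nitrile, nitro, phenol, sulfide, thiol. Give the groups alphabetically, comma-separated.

alkyl halide, amide, arene, ester, ether, ketone, nitrile

halogen on an sp³ carbon → alkyl halide.
pendant –C6H5: benzene ring → arene.
pendant –C≡N: nitrile.
pendant –COCH3: carbonyl C bonded to two carbons → ketone.
pendant –C6H5: benzene ring → arene.
pendant –OCH3: C–O–C with sp³ C, no adjacent C=O → ether.
pendant –CONH2: carbonyl C bonded to C and N → amide.
pendant –COOCH3: carbonyl C bonded to C and –OCH3 → ester.
pendant –COOCH3: carbonyl C bonded to C and –OCH3 → ester.
–C(=O)–N– linkage → amide (the N is not an amine).
pendant –CH2OCH3: C–O–C linkage → ether.
–C(=O)OCH2CH3: carbonyl C bonded to C and to –OEt → ester.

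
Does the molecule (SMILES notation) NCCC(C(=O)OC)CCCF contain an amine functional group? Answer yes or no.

Working along the chain:
  H2NCH2: –NH2 on an sp³ carbon with no adjacent C=O → amine.
  CH(COOCH3): pendant –COOCH3: carbonyl C bonded to C and –OCH3 → ester.
  CH2F: halogen on an sp³ carbon → alkyl halide.
The H2NCH2 segment supplies the amine: –NH2 on an sp³ carbon with no adjacent C=O → amine.

yes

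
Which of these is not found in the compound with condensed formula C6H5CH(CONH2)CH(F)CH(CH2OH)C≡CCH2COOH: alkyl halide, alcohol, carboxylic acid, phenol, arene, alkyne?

phenol

alkyl halide: present (CH(F) — halogen on an sp³ carbon → alkyl halide).
carboxylic acid: present (COOH — –COOH: carbonyl C bonded to –OH and C → carboxylic acid (the –OH is not a separate alcohol)).
alcohol: present (CH(CH2OH) — pendant –CH2OH on an sp³ backbone C → alcohol).
arene: present (C6H5 — C6H5– phenyl ring → arene).
alkyne: present (C≡C — C≡C triple bond → alkyne).
phenol: absent. In CH(CH2OH), the –OH is on an sp³ carbon, not on an aromatic ring, so it is an alcohol.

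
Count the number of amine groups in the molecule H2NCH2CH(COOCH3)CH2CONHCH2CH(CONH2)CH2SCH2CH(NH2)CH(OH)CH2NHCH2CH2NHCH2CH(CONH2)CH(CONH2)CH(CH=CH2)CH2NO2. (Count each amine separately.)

4

–NH2 on an sp³ carbon with no adjacent C=O → amine.
pendant –COOCH3: carbonyl C bonded to C and –OCH3 → ester.
–C(=O)–N– linkage → amide (the N is not an amine).
pendant –CONH2: carbonyl C bonded to C and N → amide.
C–S–C linkage → sulfide (thioether).
–NH2 on an sp³ carbon with no adjacent C=O → amine.
–OH on an sp³ carbon → alcohol (secondary).
C–N–C with sp³ carbons and no adjacent C=O → amine (secondary).
C–N–C with sp³ carbons and no adjacent C=O → amine (secondary).
pendant –CONH2: carbonyl C bonded to C and N → amide.
pendant –CONH2: carbonyl C bonded to C and N → amide.
pendant –CH=CH2: C=C double bond → alkene.
–NO2 on carbon → nitro group.
Amine appears at: H2NCH2, CH(NH2), CH2NHCH2, CH2NHCH2 → 4.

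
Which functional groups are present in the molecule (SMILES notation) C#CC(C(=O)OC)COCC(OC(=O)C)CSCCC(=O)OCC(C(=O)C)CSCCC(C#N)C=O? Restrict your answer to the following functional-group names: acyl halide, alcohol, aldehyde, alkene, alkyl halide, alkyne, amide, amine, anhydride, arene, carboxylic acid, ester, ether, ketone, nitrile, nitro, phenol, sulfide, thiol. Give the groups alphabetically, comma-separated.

Reading the structure from left to right:
  HC≡C: C≡C triple bond → alkyne.
  CH(COOCH3): pendant –COOCH3: carbonyl C bonded to C and –OCH3 → ester.
  CH2OCH2: C–O–C with sp³ carbons on both sides and no adjacent C=O → ether.
  CH(OCOCH3): pendant –OC(=O)CH3: an acyloxy group → ester.
  CH2SCH2: C–S–C linkage → sulfide (thioether).
  CH2COOCH2: –C(=O)–O–C with C on the carbonyl side → ester.
  CH(COCH3): pendant –COCH3: carbonyl C bonded to two carbons → ketone.
  CH2SCH2: C–S–C linkage → sulfide (thioether).
  CH(CN): pendant –C≡N: nitrile.
  CHO: terminal –CHO: carbonyl C bonded to H and C → aldehyde.

aldehyde, alkyne, ester, ether, ketone, nitrile, sulfide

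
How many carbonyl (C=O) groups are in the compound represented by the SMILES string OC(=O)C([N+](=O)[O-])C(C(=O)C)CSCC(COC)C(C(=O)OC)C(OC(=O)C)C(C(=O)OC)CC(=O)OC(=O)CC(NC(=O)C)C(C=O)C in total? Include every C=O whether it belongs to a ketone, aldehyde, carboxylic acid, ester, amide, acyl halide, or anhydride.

9

HOOC: carboxylic acid, 1 C=O (running total 1).
CH(COCH3): ketone, 1 C=O (running total 2).
CH(COOCH3): ester, 1 C=O (running total 3).
CH(OCOCH3): ester, 1 C=O (running total 4).
CH(COOCH3): ester, 1 C=O (running total 5).
CH2CO-O-COCH2: anhydride, 2 C=O (running total 7).
CH(NHCOCH3): amide, 1 C=O (running total 8).
CH(CHO): aldehyde, 1 C=O (running total 9).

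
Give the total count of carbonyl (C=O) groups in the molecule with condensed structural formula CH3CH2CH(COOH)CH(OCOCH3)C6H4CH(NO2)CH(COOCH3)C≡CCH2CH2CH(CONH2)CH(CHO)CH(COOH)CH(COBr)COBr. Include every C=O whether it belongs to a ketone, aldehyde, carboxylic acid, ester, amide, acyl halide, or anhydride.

8

CH(COOH): carboxylic acid, 1 C=O (running total 1).
CH(OCOCH3): ester, 1 C=O (running total 2).
CH(COOCH3): ester, 1 C=O (running total 3).
CH(CONH2): amide, 1 C=O (running total 4).
CH(CHO): aldehyde, 1 C=O (running total 5).
CH(COOH): carboxylic acid, 1 C=O (running total 6).
CH(COBr): acyl halide, 1 C=O (running total 7).
COBr: acyl halide, 1 C=O (running total 8).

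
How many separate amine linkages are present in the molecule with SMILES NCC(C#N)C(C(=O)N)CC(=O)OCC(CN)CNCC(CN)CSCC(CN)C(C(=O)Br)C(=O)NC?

5

Working along the chain:
  H2NCH2: –NH2 on an sp³ carbon with no adjacent C=O → amine.
  CH(CN): pendant –C≡N: nitrile.
  CH(CONH2): pendant –CONH2: carbonyl C bonded to C and N → amide.
  CH2COOCH2: –C(=O)–O–C with C on the carbonyl side → ester.
  CH(CH2NH2): pendant –CH2NH2: N on sp³ C, no adjacent C=O → amine.
  CH2NHCH2: C–N–C with sp³ carbons and no adjacent C=O → amine (secondary).
  CH(CH2NH2): pendant –CH2NH2: N on sp³ C, no adjacent C=O → amine.
  CH2SCH2: C–S–C linkage → sulfide (thioether).
  CH(CH2NH2): pendant –CH2NH2: N on sp³ C, no adjacent C=O → amine.
  CH(COBr): pendant –C(=O)X: carbonyl C bonded to C and halogen → acyl halide.
  CONHCH3: –C(=O)NHCH3: carbonyl C bonded to C and to N → amide (the N is not an amine).
Amine appears at: H2NCH2, CH(CH2NH2), CH2NHCH2, CH(CH2NH2), CH(CH2NH2) → 5.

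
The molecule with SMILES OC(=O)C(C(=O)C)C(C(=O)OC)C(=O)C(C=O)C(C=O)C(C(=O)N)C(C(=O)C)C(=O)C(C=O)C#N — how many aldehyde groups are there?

–COOH: carbonyl C bonded to –OH and C → carboxylic acid (the –OH is not a separate alcohol).
pendant –COCH3: carbonyl C bonded to two carbons → ketone.
pendant –COOCH3: carbonyl C bonded to C and –OCH3 → ester.
–C(=O)– with carbon on both sides → ketone.
pendant –CHO: carbonyl C bonded to C and H → aldehyde.
pendant –CHO: carbonyl C bonded to C and H → aldehyde.
pendant –CONH2: carbonyl C bonded to C and N → amide.
pendant –COCH3: carbonyl C bonded to two carbons → ketone.
–C(=O)– with carbon on both sides → ketone.
pendant –CHO: carbonyl C bonded to C and H → aldehyde.
–C≡N: carbon triple-bonded to nitrogen → nitrile.
Aldehyde appears at: CH(CHO), CH(CHO), CH(CHO) → 3.

3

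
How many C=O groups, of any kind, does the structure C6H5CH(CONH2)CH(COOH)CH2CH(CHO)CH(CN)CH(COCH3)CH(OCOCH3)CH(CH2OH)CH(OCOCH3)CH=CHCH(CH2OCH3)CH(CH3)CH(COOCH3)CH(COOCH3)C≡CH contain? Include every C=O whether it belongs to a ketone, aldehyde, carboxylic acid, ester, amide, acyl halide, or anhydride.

CH(CONH2): amide, 1 C=O (running total 1).
CH(COOH): carboxylic acid, 1 C=O (running total 2).
CH(CHO): aldehyde, 1 C=O (running total 3).
CH(COCH3): ketone, 1 C=O (running total 4).
CH(OCOCH3): ester, 1 C=O (running total 5).
CH(OCOCH3): ester, 1 C=O (running total 6).
CH(COOCH3): ester, 1 C=O (running total 7).
CH(COOCH3): ester, 1 C=O (running total 8).

8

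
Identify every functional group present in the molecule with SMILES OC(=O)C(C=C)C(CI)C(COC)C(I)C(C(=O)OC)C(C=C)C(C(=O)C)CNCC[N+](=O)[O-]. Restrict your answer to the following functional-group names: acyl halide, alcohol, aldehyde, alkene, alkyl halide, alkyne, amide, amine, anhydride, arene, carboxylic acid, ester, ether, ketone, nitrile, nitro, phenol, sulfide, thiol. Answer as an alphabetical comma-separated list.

Taking each segment in turn:
  HOOC: –COOH: carbonyl C bonded to –OH and C → carboxylic acid (the –OH is not a separate alcohol).
  CH(CH=CH2): pendant –CH=CH2: C=C double bond → alkene.
  CH(CH2I): pendant –CH2X: halogen on sp³ carbon → alkyl halide.
  CH(CH2OCH3): pendant –CH2OCH3: C–O–C linkage → ether.
  CH(I): halogen on an sp³ carbon → alkyl halide.
  CH(COOCH3): pendant –COOCH3: carbonyl C bonded to C and –OCH3 → ester.
  CH(CH=CH2): pendant –CH=CH2: C=C double bond → alkene.
  CH(COCH3): pendant –COCH3: carbonyl C bonded to two carbons → ketone.
  CH2NHCH2: C–N–C with sp³ carbons and no adjacent C=O → amine (secondary).
  CH2NO2: –NO2 on carbon → nitro group.

alkene, alkyl halide, amine, carboxylic acid, ester, ether, ketone, nitro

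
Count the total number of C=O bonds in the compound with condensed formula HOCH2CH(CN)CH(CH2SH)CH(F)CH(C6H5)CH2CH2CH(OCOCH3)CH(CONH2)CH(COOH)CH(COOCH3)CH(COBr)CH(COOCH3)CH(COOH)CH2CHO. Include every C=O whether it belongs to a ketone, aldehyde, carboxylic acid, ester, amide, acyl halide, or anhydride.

CH(OCOCH3): ester, 1 C=O (running total 1).
CH(CONH2): amide, 1 C=O (running total 2).
CH(COOH): carboxylic acid, 1 C=O (running total 3).
CH(COOCH3): ester, 1 C=O (running total 4).
CH(COBr): acyl halide, 1 C=O (running total 5).
CH(COOCH3): ester, 1 C=O (running total 6).
CH(COOH): carboxylic acid, 1 C=O (running total 7).
CHO: aldehyde, 1 C=O (running total 8).

8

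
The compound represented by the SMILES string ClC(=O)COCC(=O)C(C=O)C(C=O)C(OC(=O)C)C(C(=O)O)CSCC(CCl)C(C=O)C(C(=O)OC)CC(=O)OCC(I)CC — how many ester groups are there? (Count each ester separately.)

3

Working along the chain:
  ClCO: –C(=O)Cl: carbonyl C bonded to C and to a halogen → acyl halide (not alkyl halide).
  CH2OCH2: C–O–C with sp³ carbons on both sides and no adjacent C=O → ether.
  CO: –C(=O)– with carbon on both sides → ketone.
  CH(CHO): pendant –CHO: carbonyl C bonded to C and H → aldehyde.
  CH(CHO): pendant –CHO: carbonyl C bonded to C and H → aldehyde.
  CH(OCOCH3): pendant –OC(=O)CH3: an acyloxy group → ester.
  CH(COOH): pendant –COOH: carbonyl C bonded to C and –OH → carboxylic acid.
  CH2SCH2: C–S–C linkage → sulfide (thioether).
  CH(CH2Cl): pendant –CH2X: halogen on sp³ carbon → alkyl halide.
  CH(CHO): pendant –CHO: carbonyl C bonded to C and H → aldehyde.
  CH(COOCH3): pendant –COOCH3: carbonyl C bonded to C and –OCH3 → ester.
  CH2COOCH2: –C(=O)–O–C with C on the carbonyl side → ester.
  CH(I): halogen on an sp³ carbon → alkyl halide.
Ester appears at: CH(OCOCH3), CH(COOCH3), CH2COOCH2 → 3.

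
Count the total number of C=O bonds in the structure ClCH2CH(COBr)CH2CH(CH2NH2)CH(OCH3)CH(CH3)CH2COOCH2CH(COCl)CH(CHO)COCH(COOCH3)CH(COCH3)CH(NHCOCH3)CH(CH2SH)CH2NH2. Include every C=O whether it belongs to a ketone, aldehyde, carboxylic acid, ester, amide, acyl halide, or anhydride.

CH(COBr): acyl halide, 1 C=O (running total 1).
CH2COOCH2: ester, 1 C=O (running total 2).
CH(COCl): acyl halide, 1 C=O (running total 3).
CH(CHO): aldehyde, 1 C=O (running total 4).
CO: ketone, 1 C=O (running total 5).
CH(COOCH3): ester, 1 C=O (running total 6).
CH(COCH3): ketone, 1 C=O (running total 7).
CH(NHCOCH3): amide, 1 C=O (running total 8).

8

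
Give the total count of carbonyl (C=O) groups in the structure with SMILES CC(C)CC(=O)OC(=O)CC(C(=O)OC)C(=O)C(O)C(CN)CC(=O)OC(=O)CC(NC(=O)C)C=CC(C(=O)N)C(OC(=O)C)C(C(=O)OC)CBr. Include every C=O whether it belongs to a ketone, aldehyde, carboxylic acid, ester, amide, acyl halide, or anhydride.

10

CH2CO-O-COCH2: anhydride, 2 C=O (running total 2).
CH(COOCH3): ester, 1 C=O (running total 3).
CO: ketone, 1 C=O (running total 4).
CH2CO-O-COCH2: anhydride, 2 C=O (running total 6).
CH(NHCOCH3): amide, 1 C=O (running total 7).
CH(CONH2): amide, 1 C=O (running total 8).
CH(OCOCH3): ester, 1 C=O (running total 9).
CH(COOCH3): ester, 1 C=O (running total 10).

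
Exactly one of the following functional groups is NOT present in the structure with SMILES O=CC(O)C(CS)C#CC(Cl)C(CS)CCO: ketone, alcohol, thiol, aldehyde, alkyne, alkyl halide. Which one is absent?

ketone

alcohol: present (CH(OH) — –OH on an sp³ carbon → alcohol (secondary)).
aldehyde: present (OHC — terminal –CHO: carbonyl C bonded to H and C → aldehyde).
thiol: present (CH(CH2SH) — pendant –CH2SH → thiol).
alkyne: present (C≡C — C≡C triple bond → alkyne).
alkyl halide: present (CH(Cl) — halogen on an sp³ carbon → alkyl halide).
ketone: absent. In OHC, the carbonyl carbon carries an H, so it is an aldehyde, not a ketone.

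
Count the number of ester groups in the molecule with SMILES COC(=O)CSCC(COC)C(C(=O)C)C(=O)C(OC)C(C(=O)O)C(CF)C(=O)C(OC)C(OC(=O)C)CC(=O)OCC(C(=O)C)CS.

3

CH3O–C(=O)–: carbonyl C bonded to C and to –OCH3 → ester (not ketone + ether).
C–S–C linkage → sulfide (thioether).
pendant –CH2OCH3: C–O–C linkage → ether.
pendant –COCH3: carbonyl C bonded to two carbons → ketone.
–C(=O)– with carbon on both sides → ketone.
pendant –OCH3: C–O–C with sp³ C, no adjacent C=O → ether.
pendant –COOH: carbonyl C bonded to C and –OH → carboxylic acid.
pendant –CH2X: halogen on sp³ carbon → alkyl halide.
–C(=O)– with carbon on both sides → ketone.
pendant –OCH3: C–O–C with sp³ C, no adjacent C=O → ether.
pendant –OC(=O)CH3: an acyloxy group → ester.
–C(=O)–O–C with C on the carbonyl side → ester.
pendant –COCH3: carbonyl C bonded to two carbons → ketone.
–SH on an sp³ carbon → thiol.
Ester appears at: CH3OOC, CH(OCOCH3), CH2COOCH2 → 3.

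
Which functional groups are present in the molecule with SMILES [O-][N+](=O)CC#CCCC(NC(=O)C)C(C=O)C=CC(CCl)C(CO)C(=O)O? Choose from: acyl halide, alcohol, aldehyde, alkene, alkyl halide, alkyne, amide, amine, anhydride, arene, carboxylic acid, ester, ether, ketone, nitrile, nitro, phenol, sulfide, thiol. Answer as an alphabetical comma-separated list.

Reading the structure from left to right:
  O2NCH2: –NO2 on carbon → nitro group.
  C≡C: C≡C triple bond → alkyne.
  CH(NHCOCH3): pendant –NHC(=O)CH3: N bonded to a carbonyl → amide (not amine).
  CH(CHO): pendant –CHO: carbonyl C bonded to C and H → aldehyde.
  CH=CH: C=C double bond → alkene.
  CH(CH2Cl): pendant –CH2X: halogen on sp³ carbon → alkyl halide.
  CH(CH2OH): pendant –CH2OH on an sp³ backbone C → alcohol.
  COOH: –COOH: carbonyl C bonded to –OH and C → carboxylic acid (the –OH is not a separate alcohol).

alcohol, aldehyde, alkene, alkyl halide, alkyne, amide, carboxylic acid, nitro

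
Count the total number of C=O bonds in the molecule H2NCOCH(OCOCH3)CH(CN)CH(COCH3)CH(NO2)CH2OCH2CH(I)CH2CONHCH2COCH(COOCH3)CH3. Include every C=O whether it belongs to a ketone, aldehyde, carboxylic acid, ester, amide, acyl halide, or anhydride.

H2NCO: amide, 1 C=O (running total 1).
CH(OCOCH3): ester, 1 C=O (running total 2).
CH(COCH3): ketone, 1 C=O (running total 3).
CH2CONHCH2: amide, 1 C=O (running total 4).
CO: ketone, 1 C=O (running total 5).
CH(COOCH3): ester, 1 C=O (running total 6).

6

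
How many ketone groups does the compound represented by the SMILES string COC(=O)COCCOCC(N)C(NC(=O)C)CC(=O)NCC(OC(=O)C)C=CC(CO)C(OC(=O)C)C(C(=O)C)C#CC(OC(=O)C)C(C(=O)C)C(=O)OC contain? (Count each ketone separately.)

2

CH3O–C(=O)–: carbonyl C bonded to C and to –OCH3 → ester (not ketone + ether).
C–O–C with sp³ carbons on both sides and no adjacent C=O → ether.
C–O–C with sp³ carbons on both sides and no adjacent C=O → ether.
–NH2 on an sp³ carbon with no adjacent C=O → amine.
pendant –NHC(=O)CH3: N bonded to a carbonyl → amide (not amine).
–C(=O)–N– linkage → amide (the N is not an amine).
pendant –OC(=O)CH3: an acyloxy group → ester.
C=C double bond → alkene.
pendant –CH2OH on an sp³ backbone C → alcohol.
pendant –OC(=O)CH3: an acyloxy group → ester.
pendant –COCH3: carbonyl C bonded to two carbons → ketone.
C≡C triple bond → alkyne.
pendant –OC(=O)CH3: an acyloxy group → ester.
pendant –COCH3: carbonyl C bonded to two carbons → ketone.
–C(=O)OCH3: carbonyl C bonded to C and to –OCH3 → ester (not ketone + ether).
Ketone appears at: CH(COCH3), CH(COCH3) → 2.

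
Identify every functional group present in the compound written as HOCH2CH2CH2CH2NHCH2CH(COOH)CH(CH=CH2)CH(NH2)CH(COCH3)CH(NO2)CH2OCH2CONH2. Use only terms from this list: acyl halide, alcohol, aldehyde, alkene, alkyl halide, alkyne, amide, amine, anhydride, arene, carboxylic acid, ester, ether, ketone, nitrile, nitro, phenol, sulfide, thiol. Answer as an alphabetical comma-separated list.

alcohol, alkene, amide, amine, carboxylic acid, ether, ketone, nitro

Taking each segment in turn:
  HOCH2: HO– on an sp³ carbon → alcohol.
  CH2NHCH2: C–N–C with sp³ carbons and no adjacent C=O → amine (secondary).
  CH(COOH): pendant –COOH: carbonyl C bonded to C and –OH → carboxylic acid.
  CH(CH=CH2): pendant –CH=CH2: C=C double bond → alkene.
  CH(NH2): –NH2 on an sp³ carbon with no adjacent C=O → amine.
  CH(COCH3): pendant –COCH3: carbonyl C bonded to two carbons → ketone.
  CH(NO2): –NO2 on an sp³ carbon → nitro (the N=O is not a carbonyl).
  CH2OCH2: C–O–C with sp³ carbons on both sides and no adjacent C=O → ether.
  CONH2: –C(=O)NH2: carbonyl C bonded to C and to N → amide (the N is not a separate amine).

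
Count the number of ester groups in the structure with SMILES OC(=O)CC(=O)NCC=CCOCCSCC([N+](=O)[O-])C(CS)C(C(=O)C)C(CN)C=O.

0

–COOH: carbonyl C bonded to –OH and C → carboxylic acid (the –OH is not a separate alcohol).
–C(=O)–N– linkage → amide (the N is not an amine).
C=C double bond → alkene.
C–O–C with sp³ carbons on both sides and no adjacent C=O → ether.
C–S–C linkage → sulfide (thioether).
–NO2 on an sp³ carbon → nitro (the N=O is not a carbonyl).
pendant –CH2SH → thiol.
pendant –COCH3: carbonyl C bonded to two carbons → ketone.
pendant –CH2NH2: N on sp³ C, no adjacent C=O → amine.
terminal –CHO: carbonyl C bonded to H and C → aldehyde.
No segment is a ester: HOOC is carboxylic acid, not ester; CH2OCH2 is ether, not ester; CH(COCH3) is ketone, not ester. → 0.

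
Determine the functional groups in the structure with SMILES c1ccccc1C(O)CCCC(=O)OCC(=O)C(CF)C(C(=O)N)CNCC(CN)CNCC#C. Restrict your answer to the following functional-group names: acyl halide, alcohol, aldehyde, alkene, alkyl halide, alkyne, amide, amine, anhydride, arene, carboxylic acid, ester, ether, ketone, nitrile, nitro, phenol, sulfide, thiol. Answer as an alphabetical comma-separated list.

alcohol, alkyl halide, alkyne, amide, amine, arene, ester, ketone

Working along the chain:
  C6H5: C6H5– phenyl ring → arene.
  CH(OH): –OH on an sp³ carbon → alcohol (secondary).
  CH2COOCH2: –C(=O)–O–C with C on the carbonyl side → ester.
  CO: –C(=O)– with carbon on both sides → ketone.
  CH(CH2F): pendant –CH2X: halogen on sp³ carbon → alkyl halide.
  CH(CONH2): pendant –CONH2: carbonyl C bonded to C and N → amide.
  CH2NHCH2: C–N–C with sp³ carbons and no adjacent C=O → amine (secondary).
  CH(CH2NH2): pendant –CH2NH2: N on sp³ C, no adjacent C=O → amine.
  CH2NHCH2: C–N–C with sp³ carbons and no adjacent C=O → amine (secondary).
  C≡CH: C≡C triple bond → alkyne.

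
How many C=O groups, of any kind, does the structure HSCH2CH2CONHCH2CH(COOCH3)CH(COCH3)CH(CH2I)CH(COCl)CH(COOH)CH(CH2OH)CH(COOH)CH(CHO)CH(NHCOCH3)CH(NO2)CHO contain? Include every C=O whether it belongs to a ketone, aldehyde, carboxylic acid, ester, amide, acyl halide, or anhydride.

CH2CONHCH2: amide, 1 C=O (running total 1).
CH(COOCH3): ester, 1 C=O (running total 2).
CH(COCH3): ketone, 1 C=O (running total 3).
CH(COCl): acyl halide, 1 C=O (running total 4).
CH(COOH): carboxylic acid, 1 C=O (running total 5).
CH(COOH): carboxylic acid, 1 C=O (running total 6).
CH(CHO): aldehyde, 1 C=O (running total 7).
CH(NHCOCH3): amide, 1 C=O (running total 8).
CHO: aldehyde, 1 C=O (running total 9).

9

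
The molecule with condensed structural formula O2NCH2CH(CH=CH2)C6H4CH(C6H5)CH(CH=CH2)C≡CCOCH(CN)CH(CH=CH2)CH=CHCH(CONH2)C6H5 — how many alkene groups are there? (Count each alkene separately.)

Working along the chain:
  O2NCH2: –NO2 on carbon → nitro group.
  CH(CH=CH2): pendant –CH=CH2: C=C double bond → alkene.
  C6H4: para-disubstituted benzene ring → arene.
  CH(C6H5): pendant –C6H5: benzene ring → arene.
  CH(CH=CH2): pendant –CH=CH2: C=C double bond → alkene.
  C≡C: C≡C triple bond → alkyne.
  CO: –C(=O)– with carbon on both sides → ketone.
  CH(CN): pendant –C≡N: nitrile.
  CH(CH=CH2): pendant –CH=CH2: C=C double bond → alkene.
  CH=CH: C=C double bond → alkene.
  CH(CONH2): pendant –CONH2: carbonyl C bonded to C and N → amide.
  C6H5: –C6H5 phenyl ring → arene.
Alkene appears at: CH(CH=CH2), CH(CH=CH2), CH(CH=CH2), CH=CH → 4.

4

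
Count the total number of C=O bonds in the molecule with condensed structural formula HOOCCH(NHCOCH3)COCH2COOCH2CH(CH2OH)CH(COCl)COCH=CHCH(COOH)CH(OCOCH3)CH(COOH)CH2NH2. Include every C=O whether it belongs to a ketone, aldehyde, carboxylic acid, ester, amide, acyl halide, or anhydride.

9

HOOC: carboxylic acid, 1 C=O (running total 1).
CH(NHCOCH3): amide, 1 C=O (running total 2).
CO: ketone, 1 C=O (running total 3).
CH2COOCH2: ester, 1 C=O (running total 4).
CH(COCl): acyl halide, 1 C=O (running total 5).
CO: ketone, 1 C=O (running total 6).
CH(COOH): carboxylic acid, 1 C=O (running total 7).
CH(OCOCH3): ester, 1 C=O (running total 8).
CH(COOH): carboxylic acid, 1 C=O (running total 9).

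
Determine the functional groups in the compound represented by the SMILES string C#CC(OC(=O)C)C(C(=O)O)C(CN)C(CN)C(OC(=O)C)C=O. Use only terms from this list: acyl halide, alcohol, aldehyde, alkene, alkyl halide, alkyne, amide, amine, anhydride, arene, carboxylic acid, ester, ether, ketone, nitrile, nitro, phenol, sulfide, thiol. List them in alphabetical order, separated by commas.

aldehyde, alkyne, amine, carboxylic acid, ester

Reading the structure from left to right:
  HC≡C: C≡C triple bond → alkyne.
  CH(OCOCH3): pendant –OC(=O)CH3: an acyloxy group → ester.
  CH(COOH): pendant –COOH: carbonyl C bonded to C and –OH → carboxylic acid.
  CH(CH2NH2): pendant –CH2NH2: N on sp³ C, no adjacent C=O → amine.
  CH(CH2NH2): pendant –CH2NH2: N on sp³ C, no adjacent C=O → amine.
  CH(OCOCH3): pendant –OC(=O)CH3: an acyloxy group → ester.
  CHO: terminal –CHO: carbonyl C bonded to H and C → aldehyde.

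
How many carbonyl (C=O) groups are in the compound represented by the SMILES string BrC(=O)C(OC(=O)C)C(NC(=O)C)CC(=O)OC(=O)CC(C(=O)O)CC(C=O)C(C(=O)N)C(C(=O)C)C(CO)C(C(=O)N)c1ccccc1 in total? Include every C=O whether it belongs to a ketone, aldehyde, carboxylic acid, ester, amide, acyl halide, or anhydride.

10

BrCO: acyl halide, 1 C=O (running total 1).
CH(OCOCH3): ester, 1 C=O (running total 2).
CH(NHCOCH3): amide, 1 C=O (running total 3).
CH2CO-O-COCH2: anhydride, 2 C=O (running total 5).
CH(COOH): carboxylic acid, 1 C=O (running total 6).
CH(CHO): aldehyde, 1 C=O (running total 7).
CH(CONH2): amide, 1 C=O (running total 8).
CH(COCH3): ketone, 1 C=O (running total 9).
CH(CONH2): amide, 1 C=O (running total 10).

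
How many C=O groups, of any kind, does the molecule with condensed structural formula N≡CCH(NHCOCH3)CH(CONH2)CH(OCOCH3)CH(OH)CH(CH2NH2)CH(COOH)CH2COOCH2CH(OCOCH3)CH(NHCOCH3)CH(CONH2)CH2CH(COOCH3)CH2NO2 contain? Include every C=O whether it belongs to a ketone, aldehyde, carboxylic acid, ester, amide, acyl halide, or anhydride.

CH(NHCOCH3): amide, 1 C=O (running total 1).
CH(CONH2): amide, 1 C=O (running total 2).
CH(OCOCH3): ester, 1 C=O (running total 3).
CH(COOH): carboxylic acid, 1 C=O (running total 4).
CH2COOCH2: ester, 1 C=O (running total 5).
CH(OCOCH3): ester, 1 C=O (running total 6).
CH(NHCOCH3): amide, 1 C=O (running total 7).
CH(CONH2): amide, 1 C=O (running total 8).
CH(COOCH3): ester, 1 C=O (running total 9).

9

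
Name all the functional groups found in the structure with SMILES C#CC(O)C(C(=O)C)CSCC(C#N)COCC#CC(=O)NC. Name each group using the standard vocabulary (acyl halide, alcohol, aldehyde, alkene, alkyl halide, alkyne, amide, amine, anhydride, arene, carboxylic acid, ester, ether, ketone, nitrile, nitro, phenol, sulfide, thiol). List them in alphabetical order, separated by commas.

Reading the structure from left to right:
  HC≡C: C≡C triple bond → alkyne.
  CH(OH): –OH on an sp³ carbon → alcohol (secondary).
  CH(COCH3): pendant –COCH3: carbonyl C bonded to two carbons → ketone.
  CH2SCH2: C–S–C linkage → sulfide (thioether).
  CH(CN): pendant –C≡N: nitrile.
  CH2OCH2: C–O–C with sp³ carbons on both sides and no adjacent C=O → ether.
  C≡C: C≡C triple bond → alkyne.
  CONHCH3: –C(=O)NHCH3: carbonyl C bonded to C and to N → amide (the N is not an amine).

alcohol, alkyne, amide, ether, ketone, nitrile, sulfide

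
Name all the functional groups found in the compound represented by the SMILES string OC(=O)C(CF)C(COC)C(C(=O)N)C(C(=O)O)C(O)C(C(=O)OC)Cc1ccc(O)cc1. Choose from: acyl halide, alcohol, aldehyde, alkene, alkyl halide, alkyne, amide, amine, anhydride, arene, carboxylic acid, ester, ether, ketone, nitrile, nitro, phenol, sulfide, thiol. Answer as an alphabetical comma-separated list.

alcohol, alkyl halide, amide, arene, carboxylic acid, ester, ether, phenol

–COOH: carbonyl C bonded to –OH and C → carboxylic acid (the –OH is not a separate alcohol).
pendant –CH2X: halogen on sp³ carbon → alkyl halide.
pendant –CH2OCH3: C–O–C linkage → ether.
pendant –CONH2: carbonyl C bonded to C and N → amide.
pendant –COOH: carbonyl C bonded to C and –OH → carboxylic acid.
–OH on an sp³ carbon → alcohol (secondary).
pendant –COOCH3: carbonyl C bonded to C and –OCH3 → ester.
–OH attached directly to an aromatic ring → phenol (not alcohol); the ring itself is an arene.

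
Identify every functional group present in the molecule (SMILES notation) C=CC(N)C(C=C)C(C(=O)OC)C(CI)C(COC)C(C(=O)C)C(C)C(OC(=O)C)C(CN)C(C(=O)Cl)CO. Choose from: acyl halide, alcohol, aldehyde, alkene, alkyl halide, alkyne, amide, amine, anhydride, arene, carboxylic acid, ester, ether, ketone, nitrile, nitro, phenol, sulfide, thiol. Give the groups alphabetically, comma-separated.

Working along the chain:
  CH2=CH: C=C double bond → alkene.
  CH(NH2): –NH2 on an sp³ carbon with no adjacent C=O → amine.
  CH(CH=CH2): pendant –CH=CH2: C=C double bond → alkene.
  CH(COOCH3): pendant –COOCH3: carbonyl C bonded to C and –OCH3 → ester.
  CH(CH2I): pendant –CH2X: halogen on sp³ carbon → alkyl halide.
  CH(CH2OCH3): pendant –CH2OCH3: C–O–C linkage → ether.
  CH(COCH3): pendant –COCH3: carbonyl C bonded to two carbons → ketone.
  CH(OCOCH3): pendant –OC(=O)CH3: an acyloxy group → ester.
  CH(CH2NH2): pendant –CH2NH2: N on sp³ C, no adjacent C=O → amine.
  CH(COCl): pendant –C(=O)X: carbonyl C bonded to C and halogen → acyl halide.
  CH2OH: –OH on an sp³ carbon → alcohol.

acyl halide, alcohol, alkene, alkyl halide, amine, ester, ether, ketone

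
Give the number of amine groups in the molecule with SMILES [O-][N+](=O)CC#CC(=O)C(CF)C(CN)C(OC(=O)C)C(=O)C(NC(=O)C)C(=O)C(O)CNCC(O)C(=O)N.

2

–NO2 on carbon → nitro group.
C≡C triple bond → alkyne.
–C(=O)– with carbon on both sides → ketone.
pendant –CH2X: halogen on sp³ carbon → alkyl halide.
pendant –CH2NH2: N on sp³ C, no adjacent C=O → amine.
pendant –OC(=O)CH3: an acyloxy group → ester.
–C(=O)– with carbon on both sides → ketone.
pendant –NHC(=O)CH3: N bonded to a carbonyl → amide (not amine).
–C(=O)– with carbon on both sides → ketone.
–OH on an sp³ carbon → alcohol (secondary).
C–N–C with sp³ carbons and no adjacent C=O → amine (secondary).
–OH on an sp³ carbon → alcohol (secondary).
–C(=O)NH2: carbonyl C bonded to C and to N → amide (the N is not a separate amine).
Amine appears at: CH(CH2NH2), CH2NHCH2 → 2.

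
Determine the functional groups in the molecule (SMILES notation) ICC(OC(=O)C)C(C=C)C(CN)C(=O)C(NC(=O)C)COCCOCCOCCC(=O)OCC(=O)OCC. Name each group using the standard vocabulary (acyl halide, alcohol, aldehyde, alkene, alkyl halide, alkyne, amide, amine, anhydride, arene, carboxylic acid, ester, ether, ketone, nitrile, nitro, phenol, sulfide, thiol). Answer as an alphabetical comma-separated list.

alkene, alkyl halide, amide, amine, ester, ether, ketone

halogen on an sp³ carbon → alkyl halide.
pendant –OC(=O)CH3: an acyloxy group → ester.
pendant –CH=CH2: C=C double bond → alkene.
pendant –CH2NH2: N on sp³ C, no adjacent C=O → amine.
–C(=O)– with carbon on both sides → ketone.
pendant –NHC(=O)CH3: N bonded to a carbonyl → amide (not amine).
C–O–C with sp³ carbons on both sides and no adjacent C=O → ether.
C–O–C with sp³ carbons on both sides and no adjacent C=O → ether.
C–O–C with sp³ carbons on both sides and no adjacent C=O → ether.
–C(=O)–O–C with C on the carbonyl side → ester.
–C(=O)OCH2CH3: carbonyl C bonded to C and to –OEt → ester.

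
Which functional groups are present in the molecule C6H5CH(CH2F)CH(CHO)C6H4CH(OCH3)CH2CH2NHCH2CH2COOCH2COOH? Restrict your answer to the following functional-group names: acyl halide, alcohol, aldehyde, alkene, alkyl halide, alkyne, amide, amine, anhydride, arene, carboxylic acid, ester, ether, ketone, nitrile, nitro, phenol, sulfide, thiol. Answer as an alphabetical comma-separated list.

aldehyde, alkyl halide, amine, arene, carboxylic acid, ester, ether

Taking each segment in turn:
  C6H5: C6H5– phenyl ring → arene.
  CH(CH2F): pendant –CH2X: halogen on sp³ carbon → alkyl halide.
  CH(CHO): pendant –CHO: carbonyl C bonded to C and H → aldehyde.
  C6H4: para-disubstituted benzene ring → arene.
  CH(OCH3): pendant –OCH3: C–O–C with sp³ C, no adjacent C=O → ether.
  CH2NHCH2: C–N–C with sp³ carbons and no adjacent C=O → amine (secondary).
  CH2COOCH2: –C(=O)–O–C with C on the carbonyl side → ester.
  COOH: –COOH: carbonyl C bonded to –OH and C → carboxylic acid (the –OH is not a separate alcohol).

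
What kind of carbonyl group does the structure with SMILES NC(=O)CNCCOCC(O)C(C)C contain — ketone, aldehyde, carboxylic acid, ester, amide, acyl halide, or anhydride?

amide

The carbonyl is in the H2NCO segment: –C(=O)NH2: carbonyl C bonded to C and to N → amide (the N is not a separate amine).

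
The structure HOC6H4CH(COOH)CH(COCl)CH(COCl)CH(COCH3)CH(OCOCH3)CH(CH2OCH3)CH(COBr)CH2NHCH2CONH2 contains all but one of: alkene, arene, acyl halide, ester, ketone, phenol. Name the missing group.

alkene

phenol: present (HOC6H4 — –OH attached directly to an aromatic ring → phenol (not alcohol); the ring itself is an arene).
arene: present (HOC6H4 — –OH attached directly to an aromatic ring → phenol (not alcohol); the ring itself is an arene).
ester: present (CH(OCOCH3) — pendant –OC(=O)CH3: an acyloxy group → ester).
ketone: present (CH(COCH3) — pendant –COCH3: carbonyl C bonded to two carbons → ketone).
acyl halide: present (CH(COCl) — pendant –C(=O)X: carbonyl C bonded to C and halogen → acyl halide).
alkene: absent. In HOC6H4, the C=C units are part of an aromatic ring, which is an arene, not an isolated alkene.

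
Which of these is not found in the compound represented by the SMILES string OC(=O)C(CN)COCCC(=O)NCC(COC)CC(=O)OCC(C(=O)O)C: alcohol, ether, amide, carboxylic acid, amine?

alcohol

carboxylic acid: present (HOOC — –COOH: carbonyl C bonded to –OH and C → carboxylic acid (the –OH is not a separate alcohol)).
ether: present (CH2OCH2 — C–O–C with sp³ carbons on both sides and no adjacent C=O → ether).
amide: present (CH2CONHCH2 — –C(=O)–N– linkage → amide (the N is not an amine)).
amine: present (CH(CH2NH2) — pendant –CH2NH2: N on sp³ C, no adjacent C=O → amine).
alcohol: absent. In each of HOOC and CH(COOH), the –OH sits on a carbonyl carbon, making it part of a carboxylic acid, not an alcohol.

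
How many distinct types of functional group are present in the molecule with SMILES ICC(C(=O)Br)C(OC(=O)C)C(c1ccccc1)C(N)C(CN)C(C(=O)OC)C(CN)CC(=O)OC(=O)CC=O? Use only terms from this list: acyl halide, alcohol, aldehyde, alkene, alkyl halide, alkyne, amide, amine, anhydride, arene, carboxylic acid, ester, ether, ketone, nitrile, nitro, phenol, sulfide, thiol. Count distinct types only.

7

halogen on an sp³ carbon → alkyl halide.
pendant –C(=O)X: carbonyl C bonded to C and halogen → acyl halide.
pendant –OC(=O)CH3: an acyloxy group → ester.
pendant –C6H5: benzene ring → arene.
–NH2 on an sp³ carbon with no adjacent C=O → amine.
pendant –CH2NH2: N on sp³ C, no adjacent C=O → amine.
pendant –COOCH3: carbonyl C bonded to C and –OCH3 → ester.
pendant –CH2NH2: N on sp³ C, no adjacent C=O → amine.
two acyl groups sharing one oxygen, –C(=O)–O–C(=O)– → anhydride.
terminal –CHO: carbonyl C bonded to H and C → aldehyde.
Distinct types present: acyl halide, aldehyde, alkyl halide, amine, anhydride, arene, ester.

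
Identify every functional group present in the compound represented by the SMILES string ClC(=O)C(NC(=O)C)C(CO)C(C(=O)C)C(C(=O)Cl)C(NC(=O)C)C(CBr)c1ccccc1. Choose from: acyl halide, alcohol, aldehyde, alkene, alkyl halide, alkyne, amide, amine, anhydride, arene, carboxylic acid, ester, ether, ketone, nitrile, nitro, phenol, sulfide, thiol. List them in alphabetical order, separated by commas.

acyl halide, alcohol, alkyl halide, amide, arene, ketone

–C(=O)Cl: carbonyl C bonded to C and to a halogen → acyl halide (not alkyl halide).
pendant –NHC(=O)CH3: N bonded to a carbonyl → amide (not amine).
pendant –CH2OH on an sp³ backbone C → alcohol.
pendant –COCH3: carbonyl C bonded to two carbons → ketone.
pendant –C(=O)X: carbonyl C bonded to C and halogen → acyl halide.
pendant –NHC(=O)CH3: N bonded to a carbonyl → amide (not amine).
pendant –CH2X: halogen on sp³ carbon → alkyl halide.
–C6H5 phenyl ring → arene.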